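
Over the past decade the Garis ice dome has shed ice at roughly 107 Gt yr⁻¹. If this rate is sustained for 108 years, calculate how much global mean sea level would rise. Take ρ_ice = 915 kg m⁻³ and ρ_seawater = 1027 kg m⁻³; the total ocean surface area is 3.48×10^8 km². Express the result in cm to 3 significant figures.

≈ 3.23 cm

Total mass lost = 107 Gt/yr × 108 yr = 1.156×10^4 Gt = 1.156×10^16 kg.
ρ_w = 1027 kg m⁻³, so water volume = 1.156×10^16 / 1027 = 1.125×10^13 m³.
Δh = 1.125×10^13 / 3.48×10^14 = 0.0323 m = 3.23 cm.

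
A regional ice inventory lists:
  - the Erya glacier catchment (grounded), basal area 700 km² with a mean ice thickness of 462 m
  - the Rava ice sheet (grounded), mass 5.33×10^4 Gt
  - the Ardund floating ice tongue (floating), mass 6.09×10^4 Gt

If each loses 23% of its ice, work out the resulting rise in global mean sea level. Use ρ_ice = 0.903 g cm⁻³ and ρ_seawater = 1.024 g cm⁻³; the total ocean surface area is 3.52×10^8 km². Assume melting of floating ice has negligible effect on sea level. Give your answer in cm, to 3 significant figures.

≈ 3.42 cm

Erya: ice volume = 700 km² × 462 m = 323.4 km³; 0.23 × 323.4 × (903/1024) = 65.59 km³ of water.
Rava: 0.23 × 5.33×10^4 Gt = 1.226×10^16 kg; dividing by ρ_w = 1.024 g cm⁻³ = 1024 kg m⁻³ gives 1.197×10^13 m³ of water.
The Ardund floating ice tongue is floating and already displaces its own weight of water, so its melt adds essentially nothing to sea level.
Total added water ≈ 1.204×10^13 m³ over 3.52×10^14 m² → Δh = 0.0342 m = 3.42 cm.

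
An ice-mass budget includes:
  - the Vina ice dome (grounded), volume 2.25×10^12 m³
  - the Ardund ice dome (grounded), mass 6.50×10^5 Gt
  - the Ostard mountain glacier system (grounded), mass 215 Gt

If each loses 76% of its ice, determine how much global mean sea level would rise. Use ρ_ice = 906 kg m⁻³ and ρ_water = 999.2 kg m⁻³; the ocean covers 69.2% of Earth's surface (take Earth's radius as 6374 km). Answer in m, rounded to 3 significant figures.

Vina: 0.76 × 2.25×10^12 m³ × (906/999.2) = 1.551×10^12 m³ of water.
Ardund: 0.76 × 6.50×10^5 Gt = 4.940×10^17 kg; dividing by ρ_w = 999.2 kg m⁻³ gives 4.944×10^14 m³ of water.
Ostard: 0.76 × 215 Gt = 1.634×10^14 kg; dividing by ρ_w = 999.2 kg m⁻³ gives 1.635×10^11 m³ of water.
Total added water ≈ 4.961×10^14 m³ over 3.53×10^14 m² → Δh = 1.40 m.

≈ 1.40 m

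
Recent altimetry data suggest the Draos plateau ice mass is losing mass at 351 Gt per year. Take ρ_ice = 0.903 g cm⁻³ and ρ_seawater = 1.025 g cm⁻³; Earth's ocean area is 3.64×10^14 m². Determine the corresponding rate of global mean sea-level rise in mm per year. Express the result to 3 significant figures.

≈ 0.941 mm/yr

ρ_w = 1.025 g cm⁻³ = 1025 kg m⁻³. Annual water volume added = 351 Gt / ρ_w = 3.510×10^14 kg / 1025 kg m⁻³ = 3.424×10^11 m³.
Δh per year = 3.424×10^11 / 3.64×10^14 = 9.41×10^-4 m = 0.941 mm.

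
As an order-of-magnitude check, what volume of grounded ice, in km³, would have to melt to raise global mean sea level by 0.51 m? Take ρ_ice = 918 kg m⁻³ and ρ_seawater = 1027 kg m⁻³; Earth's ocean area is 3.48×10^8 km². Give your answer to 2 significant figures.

≈ 2.0×10^5 km³

Required water volume = Δh × A = 0.51 m × 3.48×10^14 m² = 1.775×10^14 m³ = 1.775×10^5 km³.
Ice volume = water volume × ρ_w/ρ_ice = 1.775×10^5 × 1027/918 = 2.0×10^5 km³.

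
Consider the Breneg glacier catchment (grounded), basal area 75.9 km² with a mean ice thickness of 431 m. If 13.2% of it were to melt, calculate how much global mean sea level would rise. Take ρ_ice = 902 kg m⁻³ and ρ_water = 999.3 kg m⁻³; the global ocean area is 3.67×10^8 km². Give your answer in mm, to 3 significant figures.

Breneg: ice volume = 75.9 km² × 431 m = 32.71 km³; 0.132 × 32.71 × (902/999.3) = 3.898 km³ of water.
Spread over 3.67×10^14 m² of ocean, Δh = 3.898×10^9 / 3.67×10^14 = 1.06×10^-5 m = 0.0106 mm.

≈ 0.0106 mm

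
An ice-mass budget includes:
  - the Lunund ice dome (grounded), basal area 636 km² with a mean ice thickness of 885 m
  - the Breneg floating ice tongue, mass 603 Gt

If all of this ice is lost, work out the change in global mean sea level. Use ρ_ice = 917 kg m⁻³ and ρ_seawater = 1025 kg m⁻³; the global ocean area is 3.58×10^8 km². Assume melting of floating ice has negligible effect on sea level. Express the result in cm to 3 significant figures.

≈ 0.141 cm

Lunund: ice volume = 636 km² × 885 m = 562.9 km³; 562.9 × (917/1025) = 503.6 km³ of water.
The Breneg floating ice tongue is floating and already displaces its own weight of water, so its melt adds essentially nothing to sea level.
Total added water ≈ 5.036×10^11 m³ over 3.58×10^14 m² → Δh = 1.41×10^-3 m = 0.141 cm.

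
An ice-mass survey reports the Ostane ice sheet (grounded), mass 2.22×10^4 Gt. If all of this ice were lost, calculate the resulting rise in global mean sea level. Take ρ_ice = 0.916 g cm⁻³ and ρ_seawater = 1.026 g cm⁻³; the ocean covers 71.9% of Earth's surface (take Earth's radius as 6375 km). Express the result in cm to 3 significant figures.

Ostane: 2.22×10^4 Gt = 2.220×10^16 kg; dividing by ρ_w = 1.026 g cm⁻³ = 1026 kg m⁻³ gives 2.164×10^13 m³ of water.
Spread over 3.67×10^14 m² of ocean, Δh = 2.164×10^13 / 3.67×10^14 = 0.0589 m = 5.89 cm.

≈ 5.89 cm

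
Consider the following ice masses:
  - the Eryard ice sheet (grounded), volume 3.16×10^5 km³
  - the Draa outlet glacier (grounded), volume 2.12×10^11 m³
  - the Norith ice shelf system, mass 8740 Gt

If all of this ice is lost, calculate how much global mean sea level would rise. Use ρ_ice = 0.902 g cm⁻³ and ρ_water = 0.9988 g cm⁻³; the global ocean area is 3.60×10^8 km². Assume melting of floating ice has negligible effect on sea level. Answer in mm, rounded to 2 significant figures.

≈ 790 mm

Eryard: 3.16×10^5 km³ × (902/998.8) = 2.854×10^5 km³ of water.
Draa: 2.12×10^11 m³ × (902/998.8) = 1.915×10^11 m³ of water.
The Norith ice shelf system is floating and already displaces its own weight of water, so its melt adds essentially nothing to sea level.
Total added water ≈ 2.856×10^14 m³ over 3.60×10^14 m² → Δh = 0.793 m = 790 mm.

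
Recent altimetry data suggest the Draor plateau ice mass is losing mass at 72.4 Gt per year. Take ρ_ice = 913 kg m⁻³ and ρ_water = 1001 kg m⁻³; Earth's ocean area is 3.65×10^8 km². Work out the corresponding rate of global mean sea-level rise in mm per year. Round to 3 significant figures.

≈ 0.198 mm/yr

ρ_w = 1001 kg m⁻³. Annual water volume added = 72.4 Gt / ρ_w = 7.240×10^13 kg / 1001 kg m⁻³ = 7.233×10^10 m³.
Δh per year = 7.233×10^10 / 3.65×10^14 = 1.98×10^-4 m = 0.198 mm.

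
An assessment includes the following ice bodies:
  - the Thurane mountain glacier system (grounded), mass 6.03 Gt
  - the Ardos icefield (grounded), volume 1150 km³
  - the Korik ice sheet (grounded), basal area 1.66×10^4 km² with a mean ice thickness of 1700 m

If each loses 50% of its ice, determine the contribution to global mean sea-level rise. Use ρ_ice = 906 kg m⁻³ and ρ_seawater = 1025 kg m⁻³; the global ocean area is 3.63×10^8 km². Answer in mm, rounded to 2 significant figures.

≈ 36 mm

Thurane: 0.5 × 6.03 Gt = 3.015×10^12 kg; dividing by ρ_w = 1025 kg m⁻³ gives 2.941×10^9 m³ of water.
Ardos: 0.5 × 1150 km³ × (906/1025) = 508.2 km³ of water.
Korik: ice volume = 1.66×10^4 km² × 1700 m = 2.822×10^4 km³; 0.5 × 2.822×10^4 × (906/1025) = 1.247×10^4 km³ of water.
Total added water ≈ 1.298×10^13 m³ over 3.63×10^14 m² → Δh = 0.0358 m = 36 mm.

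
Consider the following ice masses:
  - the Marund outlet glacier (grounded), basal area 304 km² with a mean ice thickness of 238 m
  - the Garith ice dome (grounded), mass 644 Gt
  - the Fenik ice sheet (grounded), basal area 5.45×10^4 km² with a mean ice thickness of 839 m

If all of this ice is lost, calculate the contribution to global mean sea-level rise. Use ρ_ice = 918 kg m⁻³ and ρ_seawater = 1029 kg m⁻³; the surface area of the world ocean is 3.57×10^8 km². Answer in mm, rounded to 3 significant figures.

Marund: ice volume = 304 km² × 238 m = 72.35 km³; 72.35 × (918/1029) = 64.55 km³ of water.
Garith: 644 Gt = 6.440×10^14 kg; dividing by ρ_w = 1029 kg m⁻³ gives 6.259×10^11 m³ of water.
Fenik: ice volume = 5.45×10^4 km² × 839 m = 4.573×10^4 km³; 4.573×10^4 × (918/1029) = 4.079×10^4 km³ of water.
Total added water ≈ 4.148×10^13 m³ over 3.57×10^14 m² → Δh = 0.116 m = 116 mm.

≈ 116 mm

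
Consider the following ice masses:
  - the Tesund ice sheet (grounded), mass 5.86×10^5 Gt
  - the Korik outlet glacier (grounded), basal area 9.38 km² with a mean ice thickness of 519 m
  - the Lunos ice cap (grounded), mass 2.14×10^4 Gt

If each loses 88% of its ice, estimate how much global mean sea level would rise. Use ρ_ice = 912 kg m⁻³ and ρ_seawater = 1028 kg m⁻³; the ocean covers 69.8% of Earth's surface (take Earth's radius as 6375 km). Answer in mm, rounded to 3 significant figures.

Tesund: 0.88 × 5.86×10^5 Gt = 5.157×10^17 kg; dividing by ρ_w = 1028 kg m⁻³ gives 5.016×10^14 m³ of water.
Korik: ice volume = 9.38 km² × 519 m = 4.868 km³; 0.88 × 4.868 × (912/1028) = 3.801 km³ of water.
Lunos: 0.88 × 2.14×10^4 Gt = 1.883×10^16 kg; dividing by ρ_w = 1028 kg m⁻³ gives 1.832×10^13 m³ of water.
Total added water ≈ 5.200×10^14 m³ over 3.56×10^14 m² → Δh = 1.46 m = 1460 mm.

≈ 1460 mm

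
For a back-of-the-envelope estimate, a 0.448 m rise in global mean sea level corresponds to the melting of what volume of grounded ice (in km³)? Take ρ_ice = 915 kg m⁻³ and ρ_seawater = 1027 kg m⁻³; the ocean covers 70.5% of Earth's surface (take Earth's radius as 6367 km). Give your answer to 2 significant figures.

Required water volume = Δh × A = 0.448 m × 3.59×10^14 m² = 1.609×10^14 m³ = 1.609×10^5 km³.
Ice volume = water volume × ρ_w/ρ_ice = 1.609×10^5 × 1027/915 = 1.8×10^5 km³.

≈ 1.8×10^5 km³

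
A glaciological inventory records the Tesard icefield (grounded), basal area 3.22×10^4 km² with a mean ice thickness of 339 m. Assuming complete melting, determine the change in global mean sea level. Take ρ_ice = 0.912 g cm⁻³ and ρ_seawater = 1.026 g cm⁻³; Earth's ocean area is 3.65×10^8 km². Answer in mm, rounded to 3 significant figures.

Tesard: ice volume = 3.22×10^4 km² × 339 m = 1.092×10^4 km³; 1.092×10^4 × (912/1026) = 9703 km³ of water.
Spread over 3.65×10^14 m² of ocean, Δh = 9.703×10^12 / 3.65×10^14 = 0.0266 m = 26.6 mm.

≈ 26.6 mm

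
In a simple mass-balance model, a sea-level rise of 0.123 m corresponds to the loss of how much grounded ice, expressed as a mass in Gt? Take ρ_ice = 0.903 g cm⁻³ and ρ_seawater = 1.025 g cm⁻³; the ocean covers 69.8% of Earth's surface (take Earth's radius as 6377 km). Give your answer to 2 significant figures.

≈ 4.5×10^4 Gt

Required water volume = Δh × A = 0.123 m × 3.57×10^14 m² = 4.387×10^13 m³.
ρ_w = 1.025 g cm⁻³ = 1025 kg m⁻³, so the mass of water = 4.387×10^13 m³ × 1025 kg m⁻³ = 4.497×10^16 kg = 4.5×10^4 Gt (and the same mass of ice, by conservation).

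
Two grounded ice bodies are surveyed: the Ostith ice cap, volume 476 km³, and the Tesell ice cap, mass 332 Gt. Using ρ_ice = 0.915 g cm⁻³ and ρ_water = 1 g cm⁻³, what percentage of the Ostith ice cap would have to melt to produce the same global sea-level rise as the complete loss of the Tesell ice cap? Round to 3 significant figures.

≈ 76.2 %

Equal sea-level rise means equal mass of meltwater, i.e. equal mass of ice lost.
Ice mass of Tesell: 3.320×10^14 kg; ice mass of Ostith: 4.355×10^14 kg.
Fraction required = 3.320×10^14 / 4.355×10^14 = 0.762 → 76.2 %.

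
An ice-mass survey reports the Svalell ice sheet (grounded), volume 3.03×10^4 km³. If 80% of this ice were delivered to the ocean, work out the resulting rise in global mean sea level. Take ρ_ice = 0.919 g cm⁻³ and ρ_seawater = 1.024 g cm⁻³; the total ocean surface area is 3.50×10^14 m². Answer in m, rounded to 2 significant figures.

≈ 0.062 m

Svalell: 0.8 × 3.03×10^4 km³ × (919/1024) = 2.175×10^4 km³ of water.
Spread over 3.50×10^14 m² of ocean, Δh = 2.175×10^13 / 3.50×10^14 = 0.0622 m.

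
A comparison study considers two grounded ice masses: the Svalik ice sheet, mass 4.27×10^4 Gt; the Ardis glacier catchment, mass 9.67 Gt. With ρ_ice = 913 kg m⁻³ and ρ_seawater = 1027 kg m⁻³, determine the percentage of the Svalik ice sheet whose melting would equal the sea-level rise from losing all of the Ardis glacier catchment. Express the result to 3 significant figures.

Equal sea-level rise means equal mass of meltwater, i.e. equal mass of ice lost.
Ice mass of Ardis: 9.670×10^12 kg; ice mass of Svalik: 4.270×10^16 kg.
Fraction required = 9.670×10^12 / 4.270×10^16 = 2.26×10^-4 → 0.0226 %.

≈ 0.0226 %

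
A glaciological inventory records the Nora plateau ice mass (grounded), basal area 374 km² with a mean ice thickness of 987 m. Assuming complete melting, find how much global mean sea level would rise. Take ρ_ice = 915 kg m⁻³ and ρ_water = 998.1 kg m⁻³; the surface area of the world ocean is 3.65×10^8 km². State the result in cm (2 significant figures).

Nora: ice volume = 374 km² × 987 m = 369.1 km³; 369.1 × (915/998.1) = 338.4 km³ of water.
Spread over 3.65×10^14 m² of ocean, Δh = 3.384×10^11 / 3.65×10^14 = 9.27×10^-4 m = 0.093 cm.

≈ 0.093 cm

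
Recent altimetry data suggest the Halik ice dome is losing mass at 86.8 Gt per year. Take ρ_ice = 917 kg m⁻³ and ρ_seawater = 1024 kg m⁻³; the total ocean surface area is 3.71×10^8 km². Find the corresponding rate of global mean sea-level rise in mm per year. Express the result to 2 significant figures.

ρ_w = 1024 kg m⁻³. Annual water volume added = 86.8 Gt / ρ_w = 8.680×10^13 kg / 1024 kg m⁻³ = 8.477×10^10 m³.
Δh per year = 8.477×10^10 / 3.71×10^14 = 2.28×10^-4 m = 0.23 mm.

≈ 0.23 mm/yr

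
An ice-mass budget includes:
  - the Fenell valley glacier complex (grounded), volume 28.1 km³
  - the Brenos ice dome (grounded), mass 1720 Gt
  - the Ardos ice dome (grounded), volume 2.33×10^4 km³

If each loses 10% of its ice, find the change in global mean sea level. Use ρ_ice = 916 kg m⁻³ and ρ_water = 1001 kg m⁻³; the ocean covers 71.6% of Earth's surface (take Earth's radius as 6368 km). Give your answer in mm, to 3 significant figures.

Fenell: 0.1 × 28.1 km³ × (916/1001) = 2.571 km³ of water.
Brenos: 0.1 × 1720 Gt = 1.720×10^14 kg; dividing by ρ_w = 1001 kg m⁻³ gives 1.718×10^11 m³ of water.
Ardos: 0.1 × 2.33×10^4 km³ × (916/1001) = 2132 km³ of water.
Total added water ≈ 2.307×10^12 m³ over 3.65×10^14 m² → Δh = 6.32×10^-3 m = 6.32 mm.

≈ 6.32 mm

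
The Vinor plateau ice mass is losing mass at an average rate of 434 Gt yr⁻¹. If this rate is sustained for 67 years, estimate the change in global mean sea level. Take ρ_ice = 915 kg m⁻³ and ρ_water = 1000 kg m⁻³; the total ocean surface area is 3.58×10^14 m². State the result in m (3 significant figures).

≈ 0.0812 m

Total mass lost = 434 Gt/yr × 67 yr = 2.908×10^4 Gt = 2.908×10^16 kg.
ρ_w = 1000 kg m⁻³, so water volume = 2.908×10^16 / 1000 = 2.908×10^13 m³.
Δh = 2.908×10^13 / 3.58×10^14 = 0.0812 m.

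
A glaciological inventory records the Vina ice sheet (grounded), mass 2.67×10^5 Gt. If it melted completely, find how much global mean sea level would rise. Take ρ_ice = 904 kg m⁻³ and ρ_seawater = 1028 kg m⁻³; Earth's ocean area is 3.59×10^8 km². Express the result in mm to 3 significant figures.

Vina: 2.67×10^5 Gt = 2.670×10^17 kg; dividing by ρ_w = 1028 kg m⁻³ gives 2.597×10^14 m³ of water.
Spread over 3.59×10^14 m² of ocean, Δh = 2.597×10^14 / 3.59×10^14 = 0.723 m = 723 mm.

≈ 723 mm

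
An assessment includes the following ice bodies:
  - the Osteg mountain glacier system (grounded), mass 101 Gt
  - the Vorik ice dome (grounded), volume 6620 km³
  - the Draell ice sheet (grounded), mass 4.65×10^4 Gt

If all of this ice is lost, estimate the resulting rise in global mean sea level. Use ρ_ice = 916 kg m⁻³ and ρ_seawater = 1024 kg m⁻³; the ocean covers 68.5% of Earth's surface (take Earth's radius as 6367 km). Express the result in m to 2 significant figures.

Osteg: 101 Gt = 1.010×10^14 kg; dividing by ρ_w = 1024 kg m⁻³ gives 9.863×10^10 m³ of water.
Vorik: 6620 km³ × (916/1024) = 5922 km³ of water.
Draell: 4.65×10^4 Gt = 4.650×10^16 kg; dividing by ρ_w = 1024 kg m⁻³ gives 4.541×10^13 m³ of water.
Total added water ≈ 5.143×10^13 m³ over 3.49×10^14 m² → Δh = 0.147 m.

≈ 0.15 m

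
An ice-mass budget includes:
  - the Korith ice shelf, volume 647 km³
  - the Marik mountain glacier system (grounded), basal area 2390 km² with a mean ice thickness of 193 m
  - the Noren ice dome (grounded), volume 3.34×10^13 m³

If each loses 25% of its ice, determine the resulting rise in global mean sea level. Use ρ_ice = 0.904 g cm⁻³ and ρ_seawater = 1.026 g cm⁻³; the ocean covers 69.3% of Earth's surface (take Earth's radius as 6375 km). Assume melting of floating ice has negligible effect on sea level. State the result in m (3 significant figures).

≈ 0.0211 m

The Korith ice shelf is floating and already displaces its own weight of water, so its melt adds essentially nothing to sea level.
Marik: ice volume = 2390 km² × 193 m = 461.3 km³; 0.25 × 461.3 × (904/1026) = 101.6 km³ of water.
Noren: 0.25 × 3.34×10^13 m³ × (904/1026) = 7.357×10^12 m³ of water.
Total added water ≈ 7.459×10^12 m³ over 3.54×10^14 m² → Δh = 0.0211 m.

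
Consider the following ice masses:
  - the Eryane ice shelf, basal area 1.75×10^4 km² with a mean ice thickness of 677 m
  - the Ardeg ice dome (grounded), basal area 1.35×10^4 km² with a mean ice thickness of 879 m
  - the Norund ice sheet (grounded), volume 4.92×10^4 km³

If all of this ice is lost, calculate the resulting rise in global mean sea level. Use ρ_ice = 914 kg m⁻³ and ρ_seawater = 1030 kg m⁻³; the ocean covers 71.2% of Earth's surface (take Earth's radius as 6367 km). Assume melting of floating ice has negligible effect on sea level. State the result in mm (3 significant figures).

≈ 149 mm

The Eryane ice shelf is floating and already displaces its own weight of water, so its melt adds essentially nothing to sea level.
Ardeg: ice volume = 1.35×10^4 km² × 879 m = 1.187×10^4 km³; 1.187×10^4 × (914/1030) = 1.053×10^4 km³ of water.
Norund: 4.92×10^4 km³ × (914/1030) = 4.366×10^4 km³ of water.
Total added water ≈ 5.419×10^13 m³ over 3.63×10^14 m² → Δh = 0.149 m = 149 mm.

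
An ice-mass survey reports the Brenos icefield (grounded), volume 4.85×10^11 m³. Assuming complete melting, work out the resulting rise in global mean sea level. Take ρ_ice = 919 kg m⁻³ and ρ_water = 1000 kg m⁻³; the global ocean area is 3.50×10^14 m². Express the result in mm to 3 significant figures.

Brenos: 4.85×10^11 m³ × (919/1000) = 4.457×10^11 m³ of water.
Spread over 3.50×10^14 m² of ocean, Δh = 4.457×10^11 / 3.50×10^14 = 1.27×10^-3 m = 1.27 mm.

≈ 1.27 mm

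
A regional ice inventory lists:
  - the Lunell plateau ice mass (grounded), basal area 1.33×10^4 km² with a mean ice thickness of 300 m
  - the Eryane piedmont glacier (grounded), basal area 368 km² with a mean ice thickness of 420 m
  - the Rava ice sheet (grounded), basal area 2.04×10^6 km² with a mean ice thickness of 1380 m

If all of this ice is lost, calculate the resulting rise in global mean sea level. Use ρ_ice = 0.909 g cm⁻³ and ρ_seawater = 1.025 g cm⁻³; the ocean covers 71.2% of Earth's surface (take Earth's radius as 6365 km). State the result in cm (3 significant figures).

Lunell: ice volume = 1.33×10^4 km² × 300 m = 3990 km³; 3990 × (909/1025) = 3538 km³ of water.
Eryane: ice volume = 368 km² × 420 m = 154.6 km³; 154.6 × (909/1025) = 137.1 km³ of water.
Rava: ice volume = 2.04×10^6 km² × 1380 m = 2.815×10^6 km³; 2.815×10^6 × (909/1025) = 2.497×10^6 km³ of water.
Total added water ≈ 2.500×10^15 m³ over 3.62×10^14 m² → Δh = 6.90 m = 690 cm.

≈ 690 cm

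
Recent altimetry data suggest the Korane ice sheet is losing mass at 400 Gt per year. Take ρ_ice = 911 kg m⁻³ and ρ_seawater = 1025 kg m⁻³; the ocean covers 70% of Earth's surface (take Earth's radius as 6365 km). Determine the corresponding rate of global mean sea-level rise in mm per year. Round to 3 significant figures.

ρ_w = 1025 kg m⁻³. Annual water volume added = 400 Gt / ρ_w = 4.000×10^14 kg / 1025 kg m⁻³ = 3.902×10^11 m³.
Δh per year = 3.902×10^11 / 3.56×10^14 = 1.10×10^-3 m = 1.10 mm.

≈ 1.10 mm/yr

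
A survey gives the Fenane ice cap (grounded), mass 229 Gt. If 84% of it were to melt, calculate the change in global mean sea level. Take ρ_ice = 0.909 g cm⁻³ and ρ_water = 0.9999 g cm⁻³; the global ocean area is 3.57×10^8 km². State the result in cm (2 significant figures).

Fenane: 0.84 × 229 Gt = 1.924×10^14 kg; dividing by ρ_w = 0.9999 g cm⁻³ = 999.9 kg m⁻³ gives 1.924×10^11 m³ of water.
Spread over 3.57×10^14 m² of ocean, Δh = 1.924×10^11 / 3.57×10^14 = 5.39×10^-4 m = 0.054 cm.

≈ 0.054 cm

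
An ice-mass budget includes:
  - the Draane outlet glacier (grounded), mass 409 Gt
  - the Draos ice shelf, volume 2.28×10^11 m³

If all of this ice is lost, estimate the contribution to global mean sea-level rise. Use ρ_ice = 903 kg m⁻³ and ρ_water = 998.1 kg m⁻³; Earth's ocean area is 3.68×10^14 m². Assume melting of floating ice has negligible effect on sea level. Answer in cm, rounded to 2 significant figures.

Draane: 409 Gt = 4.090×10^14 kg; dividing by ρ_w = 998.1 kg m⁻³ gives 4.098×10^11 m³ of water.
The Draos ice shelf is floating and already displaces its own weight of water, so its melt adds essentially nothing to sea level.
Total added water ≈ 4.098×10^11 m³ over 3.68×10^14 m² → Δh = 1.11×10^-3 m = 0.11 cm.

≈ 0.11 cm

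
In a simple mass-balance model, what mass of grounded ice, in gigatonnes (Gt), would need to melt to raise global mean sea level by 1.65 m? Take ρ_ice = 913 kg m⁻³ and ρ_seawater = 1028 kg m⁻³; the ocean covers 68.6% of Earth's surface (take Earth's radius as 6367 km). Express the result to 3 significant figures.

Required water volume = Δh × A = 1.65 m × 3.49×10^14 m² = 5.766×10^14 m³.
ρ_w = 1028 kg m⁻³, so the mass of water = 5.766×10^14 m³ × 1028 kg m⁻³ = 5.928×10^17 kg = 5.93×10^5 Gt (and the same mass of ice, by conservation).

≈ 5.93×10^5 Gt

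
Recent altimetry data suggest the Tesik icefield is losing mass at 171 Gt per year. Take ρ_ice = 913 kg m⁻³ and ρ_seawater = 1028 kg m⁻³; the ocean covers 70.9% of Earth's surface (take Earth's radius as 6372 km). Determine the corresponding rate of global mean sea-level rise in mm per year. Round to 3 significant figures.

≈ 0.460 mm/yr

ρ_w = 1028 kg m⁻³. Annual water volume added = 171 Gt / ρ_w = 1.710×10^14 kg / 1028 kg m⁻³ = 1.663×10^11 m³.
Δh per year = 1.663×10^11 / 3.62×10^14 = 4.60×10^-4 m = 0.460 mm.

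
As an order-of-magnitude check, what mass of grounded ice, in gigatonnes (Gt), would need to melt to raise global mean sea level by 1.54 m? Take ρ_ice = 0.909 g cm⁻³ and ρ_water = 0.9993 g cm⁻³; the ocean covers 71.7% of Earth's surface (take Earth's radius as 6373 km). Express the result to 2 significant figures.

≈ 5.6×10^5 Gt

Required water volume = Δh × A = 1.54 m × 3.66×10^14 m² = 5.636×10^14 m³.
ρ_w = 0.9993 g cm⁻³ = 999.3 kg m⁻³, so the mass of water = 5.636×10^14 m³ × 999.3 kg m⁻³ = 5.632×10^17 kg = 5.6×10^5 Gt (and the same mass of ice, by conservation).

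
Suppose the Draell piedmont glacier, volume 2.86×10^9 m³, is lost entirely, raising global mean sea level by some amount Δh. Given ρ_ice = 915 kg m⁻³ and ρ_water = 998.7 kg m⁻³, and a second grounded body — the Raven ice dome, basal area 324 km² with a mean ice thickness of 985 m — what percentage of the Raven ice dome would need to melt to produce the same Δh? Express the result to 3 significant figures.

≈ 0.896 %

Equal sea-level rise means equal mass of meltwater, i.e. equal mass of ice lost.
Ice mass of Draell: 2.617×10^12 kg; ice mass of Raven: 2.920×10^14 kg.
Fraction required = 2.617×10^12 / 2.920×10^14 = 8.96×10^-3 → 0.896 %.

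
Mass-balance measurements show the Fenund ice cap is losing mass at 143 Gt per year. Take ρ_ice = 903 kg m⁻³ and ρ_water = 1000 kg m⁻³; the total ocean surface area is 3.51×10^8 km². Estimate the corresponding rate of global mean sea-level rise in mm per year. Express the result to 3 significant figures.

ρ_w = 1000 kg m⁻³. Annual water volume added = 143 Gt / ρ_w = 1.430×10^14 kg / 1000 kg m⁻³ = 1.430×10^11 m³.
Δh per year = 1.430×10^11 / 3.51×10^14 = 4.07×10^-4 m = 0.407 mm.

≈ 0.407 mm/yr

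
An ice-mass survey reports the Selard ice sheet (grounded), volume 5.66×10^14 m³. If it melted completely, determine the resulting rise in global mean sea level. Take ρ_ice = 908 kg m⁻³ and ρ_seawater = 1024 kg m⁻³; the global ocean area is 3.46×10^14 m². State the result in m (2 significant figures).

≈ 1.5 m

Selard: 5.66×10^14 m³ × (908/1024) = 5.019×10^14 m³ of water.
Spread over 3.46×10^14 m² of ocean, Δh = 5.019×10^14 / 3.46×10^14 = 1.45 m.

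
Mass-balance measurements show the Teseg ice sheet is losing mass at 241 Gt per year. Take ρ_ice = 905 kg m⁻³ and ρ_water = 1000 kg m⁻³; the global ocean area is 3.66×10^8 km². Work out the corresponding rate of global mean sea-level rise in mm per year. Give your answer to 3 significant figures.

ρ_w = 1000 kg m⁻³. Annual water volume added = 241 Gt / ρ_w = 2.410×10^14 kg / 1000 kg m⁻³ = 2.410×10^11 m³.
Δh per year = 2.410×10^11 / 3.66×10^14 = 6.58×10^-4 m = 0.658 mm.

≈ 0.658 mm/yr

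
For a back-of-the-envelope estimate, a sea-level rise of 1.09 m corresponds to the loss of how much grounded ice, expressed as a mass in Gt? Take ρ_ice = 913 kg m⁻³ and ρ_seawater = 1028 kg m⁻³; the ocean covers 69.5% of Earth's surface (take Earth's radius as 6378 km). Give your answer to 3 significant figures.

≈ 3.98×10^5 Gt

Required water volume = Δh × A = 1.09 m × 3.55×10^14 m² = 3.872×10^14 m³.
ρ_w = 1028 kg m⁻³, so the mass of water = 3.872×10^14 m³ × 1028 kg m⁻³ = 3.981×10^17 kg = 3.98×10^5 Gt (and the same mass of ice, by conservation).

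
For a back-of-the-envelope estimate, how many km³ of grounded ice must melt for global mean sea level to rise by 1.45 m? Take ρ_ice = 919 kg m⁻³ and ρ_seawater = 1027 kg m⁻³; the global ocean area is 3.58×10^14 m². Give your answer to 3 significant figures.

Required water volume = Δh × A = 1.45 m × 3.58×10^14 m² = 5.191×10^14 m³ = 5.191×10^5 km³.
Ice volume = water volume × ρ_w/ρ_ice = 5.191×10^5 × 1027/919 = 5.80×10^5 km³.

≈ 5.80×10^5 km³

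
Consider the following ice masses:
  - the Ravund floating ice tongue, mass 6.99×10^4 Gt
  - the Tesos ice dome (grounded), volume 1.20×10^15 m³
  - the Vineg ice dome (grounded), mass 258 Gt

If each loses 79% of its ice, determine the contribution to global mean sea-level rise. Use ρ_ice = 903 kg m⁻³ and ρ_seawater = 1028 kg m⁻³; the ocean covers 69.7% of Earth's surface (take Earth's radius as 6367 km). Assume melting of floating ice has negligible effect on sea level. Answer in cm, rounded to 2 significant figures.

≈ 230 cm

The Ravund floating ice tongue is floating and already displaces its own weight of water, so its melt adds essentially nothing to sea level.
Tesos: 0.79 × 1.20×10^15 m³ × (903/1028) = 8.327×10^14 m³ of water.
Vineg: 0.79 × 258 Gt = 2.038×10^14 kg; dividing by ρ_w = 1028 kg m⁻³ gives 1.983×10^11 m³ of water.
Total added water ≈ 8.329×10^14 m³ over 3.55×10^14 m² → Δh = 2.35 m = 230 cm.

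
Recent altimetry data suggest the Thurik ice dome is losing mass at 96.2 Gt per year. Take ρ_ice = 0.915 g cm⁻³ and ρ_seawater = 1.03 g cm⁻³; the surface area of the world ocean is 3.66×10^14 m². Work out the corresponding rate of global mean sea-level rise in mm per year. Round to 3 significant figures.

≈ 0.255 mm/yr

ρ_w = 1.03 g cm⁻³ = 1030 kg m⁻³. Annual water volume added = 96.2 Gt / ρ_w = 9.620×10^13 kg / 1030 kg m⁻³ = 9.340×10^10 m³.
Δh per year = 9.340×10^10 / 3.66×10^14 = 2.55×10^-4 m = 0.255 mm.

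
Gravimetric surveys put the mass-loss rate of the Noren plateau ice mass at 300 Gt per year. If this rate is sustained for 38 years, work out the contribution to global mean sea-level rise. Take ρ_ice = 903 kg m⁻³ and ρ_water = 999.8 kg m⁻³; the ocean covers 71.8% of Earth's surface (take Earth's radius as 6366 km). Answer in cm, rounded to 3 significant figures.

≈ 3.12 cm

Total mass lost = 300 Gt/yr × 38 yr = 1.140×10^4 Gt = 1.140×10^16 kg.
ρ_w = 999.8 kg m⁻³, so water volume = 1.140×10^16 / 999.8 = 1.140×10^13 m³.
Δh = 1.140×10^13 / 3.66×10^14 = 0.0312 m = 3.12 cm.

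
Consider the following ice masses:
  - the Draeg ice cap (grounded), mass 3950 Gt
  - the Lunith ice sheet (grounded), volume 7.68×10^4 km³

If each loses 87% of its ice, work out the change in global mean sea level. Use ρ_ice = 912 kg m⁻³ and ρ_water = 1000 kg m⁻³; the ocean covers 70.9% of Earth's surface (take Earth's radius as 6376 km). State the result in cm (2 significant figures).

Draeg: 0.87 × 3950 Gt = 3.436×10^15 kg; dividing by ρ_w = 1000 kg m⁻³ gives 3.436×10^12 m³ of water.
Lunith: 0.87 × 7.68×10^4 km³ × (912/1000) = 6.094×10^4 km³ of water.
Total added water ≈ 6.437×10^13 m³ over 3.62×10^14 m² → Δh = 0.178 m = 18 cm.

≈ 18 cm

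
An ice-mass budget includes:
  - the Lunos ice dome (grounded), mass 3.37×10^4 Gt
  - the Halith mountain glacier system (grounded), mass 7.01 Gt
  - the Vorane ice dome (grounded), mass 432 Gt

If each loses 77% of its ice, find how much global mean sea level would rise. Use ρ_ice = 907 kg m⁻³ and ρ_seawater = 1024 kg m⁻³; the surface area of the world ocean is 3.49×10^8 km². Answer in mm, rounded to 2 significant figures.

Lunos: 0.77 × 3.37×10^4 Gt = 2.595×10^16 kg; dividing by ρ_w = 1024 kg m⁻³ gives 2.534×10^13 m³ of water.
Halith: 0.77 × 7.01 Gt = 5.398×10^12 kg; dividing by ρ_w = 1024 kg m⁻³ gives 5.271×10^9 m³ of water.
Vorane: 0.77 × 432 Gt = 3.326×10^14 kg; dividing by ρ_w = 1024 kg m⁻³ gives 3.248×10^11 m³ of water.
Total added water ≈ 2.567×10^13 m³ over 3.49×10^14 m² → Δh = 0.0736 m = 74 mm.

≈ 74 mm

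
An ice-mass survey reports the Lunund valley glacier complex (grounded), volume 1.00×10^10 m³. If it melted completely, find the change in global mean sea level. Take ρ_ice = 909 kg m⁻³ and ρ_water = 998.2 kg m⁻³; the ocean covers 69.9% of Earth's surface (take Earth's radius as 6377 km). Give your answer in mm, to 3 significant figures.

≈ 0.0255 mm

Lunund: 1.00×10^10 m³ × (909/998.2) = 9.106×10^9 m³ of water.
Spread over 3.57×10^14 m² of ocean, Δh = 9.106×10^9 / 3.57×10^14 = 2.55×10^-5 m = 0.0255 mm.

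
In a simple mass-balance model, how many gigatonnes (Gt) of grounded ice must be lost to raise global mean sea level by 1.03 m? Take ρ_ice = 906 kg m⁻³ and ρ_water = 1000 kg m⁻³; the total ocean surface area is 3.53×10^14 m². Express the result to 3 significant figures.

≈ 3.64×10^5 Gt

Required water volume = Δh × A = 1.03 m × 3.53×10^14 m² = 3.636×10^14 m³.
ρ_w = 1000 kg m⁻³, so the mass of water = 3.636×10^14 m³ × 1000 kg m⁻³ = 3.636×10^17 kg = 3.64×10^5 Gt (and the same mass of ice, by conservation).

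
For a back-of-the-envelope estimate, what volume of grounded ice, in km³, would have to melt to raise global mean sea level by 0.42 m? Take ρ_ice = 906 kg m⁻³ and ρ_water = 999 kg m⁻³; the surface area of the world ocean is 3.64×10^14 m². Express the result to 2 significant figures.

Required water volume = Δh × A = 0.42 m × 3.64×10^14 m² = 1.529×10^14 m³ = 1.529×10^5 km³.
Ice volume = water volume × ρ_w/ρ_ice = 1.529×10^5 × 999/906 = 1.7×10^5 km³.

≈ 1.7×10^5 km³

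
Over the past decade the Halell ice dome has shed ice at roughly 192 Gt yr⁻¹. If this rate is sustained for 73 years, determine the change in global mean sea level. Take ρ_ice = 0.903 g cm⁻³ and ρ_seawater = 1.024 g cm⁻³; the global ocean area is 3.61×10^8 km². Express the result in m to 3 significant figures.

≈ 0.0379 m

Total mass lost = 192 Gt/yr × 73 yr = 1.402×10^4 Gt = 1.402×10^16 kg.
ρ_w = 1.024 g cm⁻³ = 1024 kg m⁻³, so water volume = 1.402×10^16 / 1024 = 1.369×10^13 m³.
Δh = 1.369×10^13 / 3.61×10^14 = 0.0379 m.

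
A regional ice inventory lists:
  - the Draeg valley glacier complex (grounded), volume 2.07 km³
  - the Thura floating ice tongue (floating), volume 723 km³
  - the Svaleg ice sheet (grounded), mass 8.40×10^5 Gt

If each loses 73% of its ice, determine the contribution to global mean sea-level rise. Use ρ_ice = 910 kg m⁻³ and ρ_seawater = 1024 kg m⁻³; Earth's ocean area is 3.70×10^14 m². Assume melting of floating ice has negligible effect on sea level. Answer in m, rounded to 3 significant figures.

Draeg: 0.73 × 2.07 km³ × (910/1024) = 1.343 km³ of water.
The Thura floating ice tongue is floating and already displaces its own weight of water, so its melt adds essentially nothing to sea level.
Svaleg: 0.73 × 8.40×10^5 Gt = 6.132×10^17 kg; dividing by ρ_w = 1024 kg m⁻³ gives 5.988×10^14 m³ of water.
Total added water ≈ 5.988×10^14 m³ over 3.70×10^14 m² → Δh = 1.62 m.

≈ 1.62 m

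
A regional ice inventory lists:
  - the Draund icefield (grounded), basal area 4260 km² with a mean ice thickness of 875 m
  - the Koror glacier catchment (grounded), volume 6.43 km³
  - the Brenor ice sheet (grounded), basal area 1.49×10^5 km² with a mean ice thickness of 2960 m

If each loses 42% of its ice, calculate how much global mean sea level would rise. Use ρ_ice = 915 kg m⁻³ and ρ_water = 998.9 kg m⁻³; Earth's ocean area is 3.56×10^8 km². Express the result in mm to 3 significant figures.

Draund: ice volume = 4260 km² × 875 m = 3728 km³; 0.42 × 3728 × (915/998.9) = 1434 km³ of water.
Koror: 0.42 × 6.43 km³ × (915/998.9) = 2.474 km³ of water.
Brenor: ice volume = 1.49×10^5 km² × 2960 m = 4.410×10^5 km³; 0.42 × 4.410×10^5 × (915/998.9) = 1.697×10^5 km³ of water.
Total added water ≈ 1.711×10^14 m³ over 3.56×10^14 m² → Δh = 0.481 m = 481 mm.

≈ 481 mm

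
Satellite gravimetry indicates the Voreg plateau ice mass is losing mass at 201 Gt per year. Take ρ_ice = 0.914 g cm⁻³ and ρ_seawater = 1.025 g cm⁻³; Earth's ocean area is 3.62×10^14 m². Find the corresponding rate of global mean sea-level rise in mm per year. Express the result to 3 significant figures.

ρ_w = 1.025 g cm⁻³ = 1025 kg m⁻³. Annual water volume added = 201 Gt / ρ_w = 2.010×10^14 kg / 1025 kg m⁻³ = 1.961×10^11 m³.
Δh per year = 1.961×10^11 / 3.62×10^14 = 5.42×10^-4 m = 0.542 mm.

≈ 0.542 mm/yr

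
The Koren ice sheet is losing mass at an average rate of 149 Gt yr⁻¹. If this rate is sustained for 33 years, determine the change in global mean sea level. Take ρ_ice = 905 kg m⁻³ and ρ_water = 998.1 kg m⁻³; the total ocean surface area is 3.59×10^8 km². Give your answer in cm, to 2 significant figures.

≈ 1.4 cm

Total mass lost = 149 Gt/yr × 33 yr = 4917 Gt = 4.917×10^15 kg.
ρ_w = 998.1 kg m⁻³, so water volume = 4.917×10^15 / 998.1 = 4.926×10^12 m³.
Δh = 4.926×10^12 / 3.59×10^14 = 0.0137 m = 1.4 cm.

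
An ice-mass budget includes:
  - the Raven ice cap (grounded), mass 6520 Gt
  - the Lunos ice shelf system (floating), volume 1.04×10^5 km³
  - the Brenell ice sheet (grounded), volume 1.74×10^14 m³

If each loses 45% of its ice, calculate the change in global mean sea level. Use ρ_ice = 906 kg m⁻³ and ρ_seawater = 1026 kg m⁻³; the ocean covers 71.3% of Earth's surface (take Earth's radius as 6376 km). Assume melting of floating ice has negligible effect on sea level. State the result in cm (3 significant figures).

≈ 19.8 cm

Raven: 0.45 × 6520 Gt = 2.934×10^15 kg; dividing by ρ_w = 1026 kg m⁻³ gives 2.860×10^12 m³ of water.
The Lunos ice shelf system is floating and already displaces its own weight of water, so its melt adds essentially nothing to sea level.
Brenell: 0.45 × 1.74×10^14 m³ × (906/1026) = 6.914×10^13 m³ of water.
Total added water ≈ 7.200×10^13 m³ over 3.64×10^14 m² → Δh = 0.198 m = 19.8 cm.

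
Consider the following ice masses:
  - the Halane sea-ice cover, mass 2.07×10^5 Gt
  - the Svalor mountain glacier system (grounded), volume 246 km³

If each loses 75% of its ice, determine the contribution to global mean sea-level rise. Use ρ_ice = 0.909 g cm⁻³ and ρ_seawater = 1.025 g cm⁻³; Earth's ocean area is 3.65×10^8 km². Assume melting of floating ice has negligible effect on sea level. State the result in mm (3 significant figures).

The Halane sea-ice cover is floating and already displaces its own weight of water, so its melt adds essentially nothing to sea level.
Svalor: 0.75 × 246 km³ × (909/1025) = 163.6 km³ of water.
Total added water ≈ 1.636×10^11 m³ over 3.65×10^14 m² → Δh = 4.48×10^-4 m = 0.448 mm.

≈ 0.448 mm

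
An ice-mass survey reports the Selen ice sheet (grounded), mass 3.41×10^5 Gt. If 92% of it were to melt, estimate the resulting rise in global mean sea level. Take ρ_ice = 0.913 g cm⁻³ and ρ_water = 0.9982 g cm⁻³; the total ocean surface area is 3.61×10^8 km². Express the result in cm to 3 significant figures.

Selen: 0.92 × 3.41×10^5 Gt = 3.137×10^17 kg; dividing by ρ_w = 0.9982 g cm⁻³ = 998.2 kg m⁻³ gives 3.143×10^14 m³ of water.
Spread over 3.61×10^14 m² of ocean, Δh = 3.143×10^14 / 3.61×10^14 = 0.871 m = 87.1 cm.

≈ 87.1 cm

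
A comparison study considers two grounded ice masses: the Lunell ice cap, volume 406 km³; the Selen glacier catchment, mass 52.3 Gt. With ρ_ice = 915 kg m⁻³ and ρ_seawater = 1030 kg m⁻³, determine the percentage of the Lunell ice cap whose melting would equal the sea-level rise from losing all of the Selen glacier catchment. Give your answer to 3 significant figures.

Equal sea-level rise means equal mass of meltwater, i.e. equal mass of ice lost.
Ice mass of Selen: 5.230×10^13 kg; ice mass of Lunell: 3.715×10^14 kg.
Fraction required = 5.230×10^13 / 3.715×10^14 = 0.141 → 14.1 %.

≈ 14.1 %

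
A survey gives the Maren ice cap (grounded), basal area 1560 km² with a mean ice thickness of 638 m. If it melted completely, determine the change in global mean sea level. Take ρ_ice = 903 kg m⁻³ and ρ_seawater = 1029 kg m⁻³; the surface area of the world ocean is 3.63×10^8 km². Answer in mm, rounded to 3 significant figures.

Maren: ice volume = 1560 km² × 638 m = 995.3 km³; 995.3 × (903/1029) = 873.4 km³ of water.
Spread over 3.63×10^14 m² of ocean, Δh = 8.734×10^11 / 3.63×10^14 = 2.41×10^-3 m = 2.41 mm.

≈ 2.41 mm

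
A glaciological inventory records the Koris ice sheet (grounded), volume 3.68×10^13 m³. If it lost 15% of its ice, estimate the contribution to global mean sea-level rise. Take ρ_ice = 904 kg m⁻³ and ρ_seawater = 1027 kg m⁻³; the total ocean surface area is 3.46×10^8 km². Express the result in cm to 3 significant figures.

Koris: 0.15 × 3.68×10^13 m³ × (904/1027) = 4.859×10^12 m³ of water.
Spread over 3.46×10^14 m² of ocean, Δh = 4.859×10^12 / 3.46×10^14 = 0.0140 m = 1.40 cm.

≈ 1.40 cm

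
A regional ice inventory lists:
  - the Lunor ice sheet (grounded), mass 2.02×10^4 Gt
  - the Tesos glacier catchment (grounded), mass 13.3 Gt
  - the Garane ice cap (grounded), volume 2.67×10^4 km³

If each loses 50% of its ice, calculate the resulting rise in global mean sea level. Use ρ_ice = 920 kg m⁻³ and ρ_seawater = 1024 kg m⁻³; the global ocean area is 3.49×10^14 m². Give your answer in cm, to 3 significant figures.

≈ 6.26 cm

Lunor: 0.5 × 2.02×10^4 Gt = 1.010×10^16 kg; dividing by ρ_w = 1024 kg m⁻³ gives 9.863×10^12 m³ of water.
Tesos: 0.5 × 13.3 Gt = 6.650×10^12 kg; dividing by ρ_w = 1024 kg m⁻³ gives 6.494×10^9 m³ of water.
Garane: 0.5 × 2.67×10^4 km³ × (920/1024) = 1.199×10^4 km³ of water.
Total added water ≈ 2.186×10^13 m³ over 3.49×10^14 m² → Δh = 0.0626 m = 6.26 cm.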